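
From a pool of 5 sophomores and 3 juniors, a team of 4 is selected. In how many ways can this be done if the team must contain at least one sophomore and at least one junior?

65

Total 4-person selections from all 8: C(8,4) = 70.
Selections missing a whole group: no sophomores → C(3,4) = 0; no juniors → C(5,4) = 5.
Both groups omitted at once is impossible, so 70 − 5 = 65.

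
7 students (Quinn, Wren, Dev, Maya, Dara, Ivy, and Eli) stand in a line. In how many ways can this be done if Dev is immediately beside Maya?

1440

Treat {Dev, Maya} as a single unit. There are 6 units to order, and the pair itself can be ordered 2 ways.
So the count is 2·(6)! = 1440.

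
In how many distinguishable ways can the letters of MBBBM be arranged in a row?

10

MBBBM has 5 letters with B appearing 3 times and M appearing twice.
The number of distinct arrangements is 5!/(3!·2!) = 120/12 = 10.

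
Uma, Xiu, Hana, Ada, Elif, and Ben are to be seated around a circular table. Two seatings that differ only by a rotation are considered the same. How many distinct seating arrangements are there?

Seat Uma anywhere (absorbing the rotational symmetry), then permute the other 5: (5)! = 120.

120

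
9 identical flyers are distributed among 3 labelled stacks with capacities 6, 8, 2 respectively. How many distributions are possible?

By stars and bars, unrestricted non-negative solutions to x_1+…+x_3 = 9 number C(9+2,2) = 55.
Subtract solutions that violate a single cap (substitute x_i' = x_i − (cap_i+1)): x_1 ≥ 7 gives C(4,2) = 6; x_2 ≥ 9 gives C(2,2) = 1; x_3 ≥ 3 gives C(8,2) = 28. Together 35.
No two caps can be exceeded simultaneously, so the pair terms are all 0.
By inclusion–exclusion the count is 55 − 35 + 0 = 20.

20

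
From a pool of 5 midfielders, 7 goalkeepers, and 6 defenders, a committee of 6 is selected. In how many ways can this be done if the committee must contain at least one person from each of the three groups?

15470

Total 6-person selections from all 18: C(18,6) = 18564.
Subtract selections that omit an entire group: no midfielders → C(13,6) = 1716; no goalkeepers → C(11,6) = 462; no defenders → C(12,6) = 924.
Add back selections omitting two groups (i.e. drawn from a single group): C(5,6) + C(7,6) + C(6,6) = 8.
By inclusion–exclusion: 18564 − 3102 + 8 = 15470.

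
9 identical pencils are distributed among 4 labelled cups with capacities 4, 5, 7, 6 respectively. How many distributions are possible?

Ignoring the caps, the number of non-negative solutions to x_1+…+x_4 = 9 is C(12,3) = 220.
Subtract solutions that violate a single cap (substitute x_i' = x_i − (cap_i+1)): x_1 ≥ 5 gives C(7,3) = 35; x_2 ≥ 6 gives C(6,3) = 20; x_3 ≥ 8 gives C(4,3) = 4; x_4 ≥ 7 gives C(5,3) = 10. Together 69.
No two caps can be exceeded simultaneously, so the pair terms are all 0.
By inclusion–exclusion the count is 220 − 69 + 0 = 151.

151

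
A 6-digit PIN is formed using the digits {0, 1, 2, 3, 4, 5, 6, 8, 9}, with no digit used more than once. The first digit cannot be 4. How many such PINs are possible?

The first digit has 9−1 = 8 choices (anything except 4).
The remaining 5 digits are filled from the other 8 symbols without repetition: 8 × 7 × 6 × 5 × 4 = 6720.
Total: 8 × 6720 = 53760.

53760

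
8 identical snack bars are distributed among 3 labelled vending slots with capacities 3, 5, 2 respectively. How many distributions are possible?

6

Ignoring the caps, the number of non-negative solutions to x_1+…+x_3 = 8 is C(10,2) = 45.
Subtract solutions that violate a single cap (substitute x_i' = x_i − (cap_i+1)): x_1 ≥ 4 gives C(6,2) = 15; x_2 ≥ 6 gives C(4,2) = 6; x_3 ≥ 3 gives C(7,2) = 21. Together 42.
Add back pairs where two caps are both exceeded: 0 + 3 + 0 = 3.
By inclusion–exclusion the count is 45 − 42 + 3 = 6.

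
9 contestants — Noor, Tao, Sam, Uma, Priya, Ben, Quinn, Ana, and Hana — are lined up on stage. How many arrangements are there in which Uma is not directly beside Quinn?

282240

There are 9! = 362880 arrangements in all. If Uma and Quinn are adjacent, merging them into one block gives 2·(8)! = 80640 arrangements.
Complementary counting: 362880 − 80640 = 282240.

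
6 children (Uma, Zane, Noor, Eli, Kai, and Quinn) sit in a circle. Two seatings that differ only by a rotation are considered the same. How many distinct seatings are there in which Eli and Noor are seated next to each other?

Glue Eli and Noor into a block (2 internal orders). Seating 5 units around a circle gives (4)! arrangements.
So 2 × (4)! = 2 × 24 = 48.

48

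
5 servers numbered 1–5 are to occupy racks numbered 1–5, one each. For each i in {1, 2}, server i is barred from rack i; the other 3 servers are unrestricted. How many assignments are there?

78

Let Aᵢ (for i ∈ {1, 2}) be the placements that put server i in its forbidden rack. Any j of these fix j positions, leaving (5−j)! ways to fill the rest, and there are C(2,j) ways to pick which j.
By inclusion–exclusion, the number of valid placements is Σ_{j=0}^{2} (−1)^j C(2,j)·(5−j)!.
Computing: 120 − 48 + 6 = 78.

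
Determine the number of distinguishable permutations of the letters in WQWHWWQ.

105

WQWHWWQ has 7 letters with Q appearing twice and W appearing 4 times.
The number of distinct arrangements is 7!/(4!·2!) = 5040/48 = 105.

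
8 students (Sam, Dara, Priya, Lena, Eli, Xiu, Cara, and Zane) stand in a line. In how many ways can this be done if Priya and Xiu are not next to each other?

30240

Of the 8! = 40320 arrangements, those with Priya and Xiu adjacent number 2 × 7! = 10080 (treat the pair as a block with 2 internal orders).
So 40320 − 10080 = 30240 arrangements keep them apart.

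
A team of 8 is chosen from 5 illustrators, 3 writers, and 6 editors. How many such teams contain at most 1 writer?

Split by how many writers are chosen (0 through 1).
Sum: C(3,0)·C(11,8) + C(3,1)·C(11,7) = 165 + 990 = 1155.

1155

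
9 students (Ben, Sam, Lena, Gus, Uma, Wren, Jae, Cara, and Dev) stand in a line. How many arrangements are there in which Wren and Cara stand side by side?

Treat {Wren, Cara} as a single unit. There are 8 units to order, and the pair itself can be ordered 2 ways.
So the count is 2·(8)! = 80640.

80640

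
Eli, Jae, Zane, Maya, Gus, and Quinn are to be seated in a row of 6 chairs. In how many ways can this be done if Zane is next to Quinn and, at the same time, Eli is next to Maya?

96

Treat {Zane,Quinn} as one block (2 orders) and {Eli,Maya} as another (2 orders).
That leaves 4 units to arrange: 2 × 2 × 4! = 4 × 24 = 96.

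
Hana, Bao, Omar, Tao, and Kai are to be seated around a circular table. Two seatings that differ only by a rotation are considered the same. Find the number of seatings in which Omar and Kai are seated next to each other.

12

Glue Omar and Kai into a block (2 internal orders). Seating 4 units around a circle gives (3)! arrangements.
So 2 × (3)! = 2 × 6 = 12.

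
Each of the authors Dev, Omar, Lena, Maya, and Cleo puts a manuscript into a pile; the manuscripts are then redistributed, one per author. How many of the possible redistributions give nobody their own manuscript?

44

Let Aᵢ be the assignments in which author i gets their own manuscript. We want the size of the complement of A₁∪…∪A_5.
By inclusion–exclusion this is Σ_{j=0}^{5} (−1)^j C(5,j)·(5−j)!.
Computing: 120 − 120 + 60 − 20 + 5 − 1 = 44.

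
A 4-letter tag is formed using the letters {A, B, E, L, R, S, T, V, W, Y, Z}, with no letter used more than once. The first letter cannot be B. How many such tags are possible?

The first letter has 11−1 = 10 choices (anything except B).
The remaining 3 letters are filled from the other 10 symbols without repetition: 10 × 9 × 8 = 720.
Total: 10 × 720 = 7200.

7200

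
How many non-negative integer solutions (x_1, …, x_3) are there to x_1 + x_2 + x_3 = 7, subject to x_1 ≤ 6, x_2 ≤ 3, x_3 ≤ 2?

11

Ignoring the caps, the number of non-negative solutions to x_1+…+x_3 = 7 is C(9,2) = 36.
Subtract solutions that violate a single cap (substitute x_i' = x_i − (cap_i+1)): x_1 ≥ 7 gives C(2,2) = 1; x_2 ≥ 4 gives C(5,2) = 10; x_3 ≥ 3 gives C(6,2) = 15. Together 26.
Add back pairs where two caps are both exceeded: 0 + 0 + 1 = 1.
By inclusion–exclusion the count is 36 − 26 + 1 = 11.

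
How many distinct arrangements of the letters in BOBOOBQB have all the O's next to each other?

30

Treat the 3 copies of O as a single block. The multiset to arrange is then {OOO, B, B, B, B, Q}, 6 items in all.
That gives (6)!/(4!) = 30 arrangements.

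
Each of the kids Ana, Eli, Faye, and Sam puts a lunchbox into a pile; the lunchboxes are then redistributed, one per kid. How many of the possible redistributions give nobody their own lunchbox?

Count assignments avoiding every fixed point. For any j of the 4 kids fixed to their own lunchbox, the other 4−j can be arranged in (4−j)! ways.
By inclusion–exclusion this is Σ_{j=0}^{4} (−1)^j C(4,j)·(4−j)!.
Computing: 24 − 24 + 12 − 4 + 1 = 9.

9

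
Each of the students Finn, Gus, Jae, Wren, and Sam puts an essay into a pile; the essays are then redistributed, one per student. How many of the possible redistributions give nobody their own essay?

44

Count assignments avoiding every fixed point. For any j of the 5 students fixed to their own essay, the other 5−j can be arranged in (5−j)! ways.
By inclusion–exclusion this is Σ_{j=0}^{5} (−1)^j C(5,j)·(5−j)!.
Computing: 120 − 120 + 60 − 20 + 5 − 1 = 44.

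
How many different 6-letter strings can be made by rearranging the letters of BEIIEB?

BEIIEB has 6 letters with B appearing twice, E appearing twice, and I appearing twice.
So there are 6! / (2!·2!·2!) = 90 distinguishable arrangements.

90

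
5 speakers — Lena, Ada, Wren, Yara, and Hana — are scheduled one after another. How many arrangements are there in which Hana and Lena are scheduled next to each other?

Glue Hana and Lena into one block (2 internal orders), leaving 4 units to arrange in a row.
So the count is 2·(4)! = 48.

48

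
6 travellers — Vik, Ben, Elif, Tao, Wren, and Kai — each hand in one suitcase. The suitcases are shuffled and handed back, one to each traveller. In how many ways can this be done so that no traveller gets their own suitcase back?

265

Let Aᵢ be the assignments in which traveller i gets their own suitcase. We want the size of the complement of A₁∪…∪A_6.
By inclusion–exclusion this is Σ_{j=0}^{6} (−1)^j C(6,j)·(6−j)!.
Computing: 720 − 720 + 360 − 120 + 30 − 6 + 1 = 265.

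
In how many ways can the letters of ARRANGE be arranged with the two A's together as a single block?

Treat the 2 copies of A as a single block. The multiset to arrange is then {AA, E, G, N, R, R}, 6 items in all.
That gives (6)!/(2!) = 360 arrangements.

360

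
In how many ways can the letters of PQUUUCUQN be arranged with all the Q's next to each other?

Treat the 2 copies of Q as a single block. The multiset to arrange is then {QQ, C, N, P, U, U, U, U}, 8 items in all.
That gives (8)!/(4!) = 1680 arrangements.

1680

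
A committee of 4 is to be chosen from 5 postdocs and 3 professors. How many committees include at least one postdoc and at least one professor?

65

Unrestricted: C(8,4) = 70 ways to pick any 4 of the 8.
Subtract selections that omit an entire group: no postdocs → C(3,4) = 0; no professors → C(5,4) = 5.
Both groups omitted at once is impossible, so 70 − 5 = 65.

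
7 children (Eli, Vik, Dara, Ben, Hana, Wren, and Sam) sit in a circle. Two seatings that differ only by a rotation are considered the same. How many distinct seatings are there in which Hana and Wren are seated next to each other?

240

Glue Hana and Wren into a block (2 internal orders). Seating 6 units around a circle gives (5)! arrangements.
So 2 × (5)! = 2 × 120 = 240.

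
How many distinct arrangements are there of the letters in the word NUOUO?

30

Letter multiplicities in NUOUO: N×1, O×2, U×2.
The number of distinct arrangements is 5!/(2!·2!) = 120/4 = 30.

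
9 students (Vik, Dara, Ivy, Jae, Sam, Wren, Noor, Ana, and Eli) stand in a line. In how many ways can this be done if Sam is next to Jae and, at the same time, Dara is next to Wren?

Treat {Sam,Jae} as one block (2 orders) and {Dara,Wren} as another (2 orders).
That leaves 7 units to arrange: 2 × 2 × 7! = 4 × 5040 = 20160.

20160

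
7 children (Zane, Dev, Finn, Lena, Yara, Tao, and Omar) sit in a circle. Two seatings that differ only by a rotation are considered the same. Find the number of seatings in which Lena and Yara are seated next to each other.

240

Glue Lena and Yara into a block (2 internal orders). Seating 6 units around a circle gives (5)! arrangements.
So 2 × (5)! = 2 × 120 = 240.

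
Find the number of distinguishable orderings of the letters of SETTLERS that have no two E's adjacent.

Total arrangements of SETTLERS: 8!/(2!·2!·2!) = 5040.
Arrangements with the E's together: treat EE as one letter, giving (7)!/(2!·2!) = 1260.
Hence 5040 − 1260 = 3780.

3780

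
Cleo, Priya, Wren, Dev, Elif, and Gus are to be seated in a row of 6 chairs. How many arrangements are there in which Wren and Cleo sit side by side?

240

Place the 4 others and the Wren-Cleo pair as 5 objects in a line; the pair has 2 internal arrangements.
That gives 2 × 5! = 2 × 120 = 240.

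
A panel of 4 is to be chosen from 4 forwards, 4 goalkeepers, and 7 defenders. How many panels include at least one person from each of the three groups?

With no constraint there are C(15,4) = 1365 possible selections.
Selections missing a whole group: no forwards → C(11,4) = 330; no goalkeepers → C(11,4) = 330; no defenders → C(8,4) = 70.
Add back selections omitting two groups (i.e. drawn from a single group): C(4,4) + C(4,4) + C(7,4) = 37.
By inclusion–exclusion: 1365 − 730 + 37 = 672.

672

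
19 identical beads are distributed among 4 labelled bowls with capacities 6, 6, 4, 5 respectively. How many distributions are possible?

Ignoring the caps, the number of non-negative solutions to x_1+…+x_4 = 19 is C(22,3) = 1540.
Subtract solutions that violate a single cap (substitute x_i' = x_i − (cap_i+1)): x_1 ≥ 7 gives C(15,3) = 455; x_2 ≥ 7 gives C(15,3) = 455; x_3 ≥ 5 gives C(17,3) = 680; x_4 ≥ 6 gives C(16,3) = 560. Together 2150.
Add back pairs where two caps are both exceeded: 56 + 120 + 84 + 120 + 84 + 165 = 629.
Subtract triples: 1 + 0 + 4 + 4 = 9.
By inclusion–exclusion the count is 1540 − 2150 + 629 − 9 = 10.

10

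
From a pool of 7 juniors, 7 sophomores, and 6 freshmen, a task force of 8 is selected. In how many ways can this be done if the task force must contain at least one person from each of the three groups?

With no constraint there are C(20,8) = 125970 possible selections.
Subtract selections that omit an entire group: no juniors → C(13,8) = 1287; no sophomores → C(13,8) = 1287; no freshmen → C(14,8) = 3003.
Add back selections omitting two groups (i.e. drawn from a single group): C(7,8) + C(7,8) + C(6,8) = 0.
By inclusion–exclusion: 125970 − 5577 + 0 = 120393.

120393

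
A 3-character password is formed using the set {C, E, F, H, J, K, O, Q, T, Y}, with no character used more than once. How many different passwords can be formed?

720

This is a permutation of 3 out of 10: P(10,3) = 10!/7!.
10 × 9 × 8 = 720.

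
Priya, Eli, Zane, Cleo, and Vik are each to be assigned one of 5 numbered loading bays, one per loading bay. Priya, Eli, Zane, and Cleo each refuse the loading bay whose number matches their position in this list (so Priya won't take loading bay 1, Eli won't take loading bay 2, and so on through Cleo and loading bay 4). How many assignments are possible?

53

Let Aᵢ (for 1 ≤ i ≤ 4) be the placements that put person i in their forbidden loading bay. Any j of these fix j positions, leaving (5−j)! ways to fill the rest, and there are C(4,j) ways to pick which j.
By inclusion–exclusion, the number of valid placements is Σ_{j=0}^{4} (−1)^j C(4,j)·(5−j)!.
Computing: 120 − 96 + 36 − 8 + 1 = 53.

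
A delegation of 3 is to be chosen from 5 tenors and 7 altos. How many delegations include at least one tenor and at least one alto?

175

Total 3-person selections from all 12: C(12,3) = 220.
Selections missing a whole group: no tenors → C(7,3) = 35; no altos → C(5,3) = 10.
Both groups omitted at once is impossible, so 220 − 45 = 175.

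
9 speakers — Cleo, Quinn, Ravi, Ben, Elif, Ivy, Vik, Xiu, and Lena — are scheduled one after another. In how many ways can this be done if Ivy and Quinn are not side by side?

282240

There are 9! = 362880 arrangements in all. If Ivy and Quinn are adjacent, merging them into one block gives 2·(8)! = 80640 arrangements.
So 362880 − 80640 = 282240 arrangements keep them apart.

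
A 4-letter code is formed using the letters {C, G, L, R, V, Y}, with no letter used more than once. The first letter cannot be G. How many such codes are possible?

The first letter has 6−1 = 5 choices (anything except G).
The remaining 3 letters are filled from the other 5 symbols without repetition: 5 × 4 × 3 = 60.
Total: 5 × 60 = 300.

300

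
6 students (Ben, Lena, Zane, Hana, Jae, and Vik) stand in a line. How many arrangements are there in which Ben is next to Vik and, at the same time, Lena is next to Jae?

96

Treat {Ben,Vik} as one block (2 orders) and {Lena,Jae} as another (2 orders).
That leaves 4 units to arrange: 2 × 2 × 4! = 4 × 24 = 96.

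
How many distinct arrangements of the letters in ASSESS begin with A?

5

Fix A in the first position and arrange the remaining 5 letters.
Those 5 letters have S appearing 4 times, giving (5)!/(4!) = 5.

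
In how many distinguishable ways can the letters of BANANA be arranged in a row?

The 6 letters of BANANA have repeats: A appearing 3 times and N appearing twice.
So there are 6! / (3!·2!) = 60 distinguishable arrangements.

60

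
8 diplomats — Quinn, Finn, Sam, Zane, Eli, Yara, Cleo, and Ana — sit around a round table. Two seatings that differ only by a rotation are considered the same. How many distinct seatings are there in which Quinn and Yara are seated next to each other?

1440

Treat {Quinn, Yara} as one unit (2 internal orders) and seat the resulting 7 units around the table: (6)! circular arrangements.
So 2 × (6)! = 2 × 720 = 1440.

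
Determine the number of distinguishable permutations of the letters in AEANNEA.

210

Letter multiplicities in AEANNEA: A×3, E×2, N×2.
So there are 7! / (3!·2!·2!) = 210 distinguishable arrangements.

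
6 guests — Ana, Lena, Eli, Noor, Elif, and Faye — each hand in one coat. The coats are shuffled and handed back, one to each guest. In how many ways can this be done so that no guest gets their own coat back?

Count assignments avoiding every fixed point. For any j of the 6 guests fixed to their own coat, the other 6−j can be arranged in (6−j)! ways.
By inclusion–exclusion this is Σ_{j=0}^{6} (−1)^j C(6,j)·(6−j)!.
Computing: 720 − 720 + 360 − 120 + 30 − 6 + 1 = 265.

265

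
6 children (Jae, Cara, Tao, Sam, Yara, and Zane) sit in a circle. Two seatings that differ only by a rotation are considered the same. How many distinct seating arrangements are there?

120

Fix one person's seat to break rotational symmetry; the remaining 5 people can be arranged in (5)! = 120 ways.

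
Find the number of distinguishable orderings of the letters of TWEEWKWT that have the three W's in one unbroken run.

Treat the 3 copies of W as a single block. The multiset to arrange is then {WWW, E, E, K, T, T}, 6 items in all.
That gives (6)!/(2!·2!) = 180 arrangements.

180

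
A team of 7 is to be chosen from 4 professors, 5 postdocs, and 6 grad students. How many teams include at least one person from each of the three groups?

5949

Unrestricted: C(15,7) = 6435 ways to pick any 7 of the 15.
Subtract selections that omit an entire group: no professors → C(11,7) = 330; no postdocs → C(10,7) = 120; no grad students → C(9,7) = 36.
Add back selections omitting two groups (i.e. drawn from a single group): C(4,7) + C(5,7) + C(6,7) = 0.
By inclusion–exclusion: 6435 − 486 + 0 = 5949.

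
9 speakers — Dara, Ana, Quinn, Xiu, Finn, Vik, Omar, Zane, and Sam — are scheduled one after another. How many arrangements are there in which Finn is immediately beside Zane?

80640

Glue Finn and Zane into one block (2 internal orders), leaving 8 units to arrange in a row.
That gives 2 × 8! = 2 × 40320 = 80640.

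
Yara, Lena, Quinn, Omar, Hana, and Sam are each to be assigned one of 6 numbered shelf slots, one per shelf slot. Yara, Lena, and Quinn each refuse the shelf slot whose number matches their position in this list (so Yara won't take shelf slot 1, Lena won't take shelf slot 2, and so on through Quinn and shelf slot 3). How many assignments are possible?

426

Let Aᵢ (for i ∈ {1, 2, 3}) be the placements that put person i in their forbidden shelf slot. Any j of these fix j positions, leaving (6−j)! ways to fill the rest, and there are C(3,j) ways to pick which j.
By inclusion–exclusion, the number of valid placements is Σ_{j=0}^{3} (−1)^j C(3,j)·(6−j)!.
Computing: 720 − 360 + 72 − 6 = 426.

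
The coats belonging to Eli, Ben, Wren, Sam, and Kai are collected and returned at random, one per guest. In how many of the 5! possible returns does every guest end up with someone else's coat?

This is the derangement count D_5: permutations of 5 items with no fixed point.
By inclusion–exclusion this is Σ_{j=0}^{5} (−1)^j C(5,j)·(5−j)!.
Computing: 120 − 120 + 60 − 20 + 5 − 1 = 44.

44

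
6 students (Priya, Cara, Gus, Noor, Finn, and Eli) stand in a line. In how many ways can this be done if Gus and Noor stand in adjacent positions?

Treat {Gus, Noor} as a single unit. There are 5 units to order, and the pair itself can be ordered 2 ways.
So the count is 2·(5)! = 240.

240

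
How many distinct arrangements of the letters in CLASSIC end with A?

180

Fix A in the last position and arrange the remaining 6 letters.
Those 6 letters have C appearing twice and S appearing twice, giving (6)!/(2!·2!) = 180.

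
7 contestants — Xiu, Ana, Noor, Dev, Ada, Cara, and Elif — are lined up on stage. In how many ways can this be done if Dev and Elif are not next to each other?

3600

Of the 7! = 5040 arrangements, those with Dev and Elif adjacent number 2 × 6! = 1440 (treat the pair as a block with 2 internal orders).
Complementary counting: 5040 − 1440 = 3600.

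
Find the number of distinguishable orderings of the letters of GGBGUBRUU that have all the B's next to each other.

1120

Treat the 2 copies of B as a single block. The multiset to arrange is then {BB, G, G, G, R, U, U, U}, 8 items in all.
That gives (8)!/(3!·3!) = 1120 arrangements.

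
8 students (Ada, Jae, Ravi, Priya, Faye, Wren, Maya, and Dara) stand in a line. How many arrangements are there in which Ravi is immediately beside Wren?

10080

Treat {Ravi, Wren} as a single unit. There are 7 units to order, and the pair itself can be ordered 2 ways.
That gives 2 × 7! = 2 × 5040 = 10080.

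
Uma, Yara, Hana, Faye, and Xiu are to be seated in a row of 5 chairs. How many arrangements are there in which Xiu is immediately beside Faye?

48

Place the 3 others and the Xiu-Faye pair as 4 objects in a line; the pair has 2 internal arrangements.
That gives 2 × 4! = 2 × 24 = 48.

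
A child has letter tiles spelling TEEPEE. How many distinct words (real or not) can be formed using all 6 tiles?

30

Letter multiplicities in TEEPEE: E×4, P×1, T×1.
So there are 6! / (4!) = 30 distinguishable arrangements.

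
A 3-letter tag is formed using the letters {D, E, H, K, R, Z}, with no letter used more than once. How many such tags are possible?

120

With no repetition, fill the 3 letters in order: 6 choices, then 5, down to 4.
That product is 6 × 5 × 4 = 120.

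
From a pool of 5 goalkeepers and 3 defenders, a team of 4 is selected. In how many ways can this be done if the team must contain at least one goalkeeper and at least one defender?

Unrestricted: C(8,4) = 70 ways to pick any 4 of the 8.
Selections missing a whole group: no goalkeepers → C(3,4) = 0; no defenders → C(5,4) = 5.
Both groups omitted at once is impossible, so 70 − 5 = 65.

65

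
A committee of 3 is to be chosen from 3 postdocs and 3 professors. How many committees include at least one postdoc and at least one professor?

18

Unrestricted: C(6,3) = 20 ways to pick any 3 of the 6.
Selections missing a whole group: no postdocs → C(3,3) = 1; no professors → C(3,3) = 1.
Both groups omitted at once is impossible, so 20 − 2 = 18.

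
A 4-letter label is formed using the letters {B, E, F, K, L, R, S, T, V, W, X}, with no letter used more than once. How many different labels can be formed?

7920

This is a permutation of 4 out of 11: P(11,4) = 11!/7!.
11 × 10 × 9 × 8 = 7920.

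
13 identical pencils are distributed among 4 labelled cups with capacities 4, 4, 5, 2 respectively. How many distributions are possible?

By stars and bars, unrestricted non-negative solutions to x_1+…+x_4 = 13 number C(13+3,3) = 560.
Subtract solutions that violate a single cap (substitute x_i' = x_i − (cap_i+1)): x_1 ≥ 5 gives C(11,3) = 165; x_2 ≥ 5 gives C(11,3) = 165; x_3 ≥ 6 gives C(10,3) = 120; x_4 ≥ 3 gives C(13,3) = 286. Together 736.
Add back pairs where two caps are both exceeded: 20 + 10 + 56 + 10 + 56 + 35 = 187.
Subtract triples: 0 + 1 + 0 + 0 = 1.
By inclusion–exclusion the count is 560 − 736 + 187 − 1 = 10.

10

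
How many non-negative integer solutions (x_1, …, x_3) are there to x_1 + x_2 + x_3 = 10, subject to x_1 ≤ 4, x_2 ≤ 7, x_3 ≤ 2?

Ignoring the caps, the number of non-negative solutions to x_1+…+x_3 = 10 is C(12,2) = 66.
Subtract solutions that violate a single cap (substitute x_i' = x_i − (cap_i+1)): x_1 ≥ 5 gives C(7,2) = 21; x_2 ≥ 8 gives C(4,2) = 6; x_3 ≥ 3 gives C(9,2) = 36. Together 63.
Add back pairs where two caps are both exceeded: 0 + 6 + 0 = 6.
By inclusion–exclusion the count is 66 − 63 + 6 = 9.

9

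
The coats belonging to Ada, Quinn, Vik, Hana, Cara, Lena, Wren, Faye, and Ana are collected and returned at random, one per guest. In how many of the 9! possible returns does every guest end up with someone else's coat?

This is the derangement count D_9: permutations of 9 items with no fixed point.
By inclusion–exclusion this is Σ_{j=0}^{9} (−1)^j C(9,j)·(9−j)!.
Computing: 362880 − 362880 + 181440 − 60480 + 15120 − 3024 + 504 − 72 + 9 − 1 = 133496.

133496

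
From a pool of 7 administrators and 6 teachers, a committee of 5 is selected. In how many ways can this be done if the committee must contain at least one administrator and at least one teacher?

Unrestricted: C(13,5) = 1287 ways to pick any 5 of the 13.
Subtract selections that omit an entire group: no administrators → C(6,5) = 6; no teachers → C(7,5) = 21.
Both groups omitted at once is impossible, so 1287 − 27 = 1260.

1260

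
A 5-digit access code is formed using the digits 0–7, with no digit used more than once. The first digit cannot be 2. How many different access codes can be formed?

The first digit has 8−1 = 7 choices (anything except 2).
The remaining 4 digits are filled from the other 7 symbols without repetition: 7 × 6 × 5 × 4 = 840.
Total: 7 × 840 = 5880.

5880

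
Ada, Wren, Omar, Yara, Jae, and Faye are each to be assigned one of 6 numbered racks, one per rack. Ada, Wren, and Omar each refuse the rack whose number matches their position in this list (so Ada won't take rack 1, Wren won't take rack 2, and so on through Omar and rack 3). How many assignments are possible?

Let Aᵢ (for i ∈ {1, 2, 3}) be the placements that put person i in their forbidden rack. Any j of these fix j positions, leaving (6−j)! ways to fill the rest, and there are C(3,j) ways to pick which j.
By inclusion–exclusion, the number of valid placements is Σ_{j=0}^{3} (−1)^j C(3,j)·(6−j)!.
Computing: 720 − 360 + 72 − 6 = 426.

426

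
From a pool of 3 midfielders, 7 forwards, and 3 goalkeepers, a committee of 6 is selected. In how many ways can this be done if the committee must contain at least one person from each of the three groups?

1302

Unrestricted: C(13,6) = 1716 ways to pick any 6 of the 13.
Selections missing a whole group: no midfielders → C(10,6) = 210; no forwards → C(6,6) = 1; no goalkeepers → C(10,6) = 210.
Add back selections omitting two groups (i.e. drawn from a single group): C(3,6) + C(7,6) + C(3,6) = 7.
By inclusion–exclusion: 1716 − 421 + 7 = 1302.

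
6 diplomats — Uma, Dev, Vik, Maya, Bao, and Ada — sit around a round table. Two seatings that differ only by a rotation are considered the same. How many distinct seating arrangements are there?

120

Around a circle, 6 distinct people have 6!/6 = (5)! = 120 rotationally distinct seatings.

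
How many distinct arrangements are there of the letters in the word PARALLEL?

PARALLEL has 8 letters with A appearing twice and L appearing 3 times.
Dividing 8! = 40320 by 3!·2! = 12 for the repeated letters gives 3360.

3360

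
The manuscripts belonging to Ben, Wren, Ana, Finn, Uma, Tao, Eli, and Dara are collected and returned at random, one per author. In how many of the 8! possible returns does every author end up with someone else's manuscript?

Count assignments avoiding every fixed point. For any j of the 8 authors fixed to their own manuscript, the other 8−j can be arranged in (8−j)! ways.
By inclusion–exclusion this is Σ_{j=0}^{8} (−1)^j C(8,j)·(8−j)!.
Computing: 40320 − 40320 + 20160 − 6720 + 1680 − 336 + 56 − 8 + 1 = 14833.

14833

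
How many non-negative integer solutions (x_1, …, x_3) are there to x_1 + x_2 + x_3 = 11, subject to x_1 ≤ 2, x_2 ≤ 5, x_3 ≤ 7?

9

By stars and bars, unrestricted non-negative solutions to x_1+…+x_3 = 11 number C(11+2,2) = 78.
Subtract solutions that violate a single cap (substitute x_i' = x_i − (cap_i+1)): x_1 ≥ 3 gives C(10,2) = 45; x_2 ≥ 6 gives C(7,2) = 21; x_3 ≥ 8 gives C(5,2) = 10. Together 76.
Add back pairs where two caps are both exceeded: 6 + 1 + 0 = 7.
By inclusion–exclusion the count is 78 − 76 + 7 = 9.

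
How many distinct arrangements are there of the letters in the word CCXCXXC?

35

The 7 letters of CCXCXXC have repeats: C appearing 4 times and X appearing 3 times.
So there are 7! / (4!·3!) = 35 distinguishable arrangements.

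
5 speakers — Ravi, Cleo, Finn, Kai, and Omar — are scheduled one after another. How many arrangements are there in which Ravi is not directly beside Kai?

72

Of the 5! = 120 arrangements, those with Ravi and Kai adjacent number 2 × 4! = 48 (treat the pair as a block with 2 internal orders).
Complementary counting: 120 − 48 = 72.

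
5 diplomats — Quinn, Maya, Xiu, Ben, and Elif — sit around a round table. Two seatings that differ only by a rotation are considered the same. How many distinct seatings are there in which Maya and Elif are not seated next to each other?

Without the restriction there are (4)! = 24 seatings.
Those with Maya next to Elif: fuse the pair into one unit and seat 4 units around a circle — 2·(3)! = 12.
Subtracting, 24 − 12 = 12.

12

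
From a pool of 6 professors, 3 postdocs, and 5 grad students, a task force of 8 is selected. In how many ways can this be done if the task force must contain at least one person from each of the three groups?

With no constraint there are C(14,8) = 3003 possible selections.
Subtract selections that omit an entire group: no professors → C(8,8) = 1; no postdocs → C(11,8) = 165; no grad students → C(9,8) = 9.
Add back selections omitting two groups (i.e. drawn from a single group): C(6,8) + C(3,8) + C(5,8) = 0.
By inclusion–exclusion: 3003 − 175 + 0 = 2828.

2828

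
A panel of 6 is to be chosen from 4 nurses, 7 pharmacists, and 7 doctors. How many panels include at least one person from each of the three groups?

14651

With no constraint there are C(18,6) = 18564 possible selections.
Subtract selections that omit an entire group: no nurses → C(14,6) = 3003; no pharmacists → C(11,6) = 462; no doctors → C(11,6) = 462.
Add back selections omitting two groups (i.e. drawn from a single group): C(4,6) + C(7,6) + C(7,6) = 14.
By inclusion–exclusion: 18564 − 3927 + 14 = 14651.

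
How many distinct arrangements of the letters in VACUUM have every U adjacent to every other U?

Treat the 2 copies of U as a single block. The multiset to arrange is then {UU, A, C, M, V}, 5 items in all.
All 5 items are distinct, so there are (5)! = 120 arrangements.

120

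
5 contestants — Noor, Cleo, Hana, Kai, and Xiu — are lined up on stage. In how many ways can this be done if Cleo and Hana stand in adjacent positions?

48

Glue Cleo and Hana into one block (2 internal orders), leaving 4 units to arrange in a row.
So the count is 2·(4)! = 48.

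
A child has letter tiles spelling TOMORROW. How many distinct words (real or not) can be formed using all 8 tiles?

Letter multiplicities in TOMORROW: M×1, O×3, R×2, T×1, W×1.
The number of distinct arrangements is 8!/(3!·2!) = 40320/12 = 3360.

3360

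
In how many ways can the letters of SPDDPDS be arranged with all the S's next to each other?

60

Treat the 2 copies of S as a single block. The multiset to arrange is then {SS, D, D, D, P, P}, 6 items in all.
That gives (6)!/(3!·2!) = 60 arrangements.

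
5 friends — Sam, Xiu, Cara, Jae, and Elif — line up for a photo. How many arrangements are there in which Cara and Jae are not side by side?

72

There are 5! = 120 arrangements in all. If Cara and Jae are adjacent, merging them into one block gives 2·(4)! = 48 arrangements.
So 120 − 48 = 72 arrangements keep them apart.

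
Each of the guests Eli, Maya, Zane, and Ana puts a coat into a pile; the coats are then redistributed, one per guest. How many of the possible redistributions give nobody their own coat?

9

This is the derangement count D_4: permutations of 4 items with no fixed point.
By inclusion–exclusion this is Σ_{j=0}^{4} (−1)^j C(4,j)·(4−j)!.
Computing: 24 − 24 + 12 − 4 + 1 = 9.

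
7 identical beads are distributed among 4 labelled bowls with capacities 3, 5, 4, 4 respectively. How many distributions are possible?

By stars and bars, unrestricted non-negative solutions to x_1+…+x_4 = 7 number C(7+3,3) = 120.
Subtract solutions that violate a single cap (substitute x_i' = x_i − (cap_i+1)): x_1 ≥ 4 gives C(6,3) = 20; x_2 ≥ 6 gives C(4,3) = 4; x_3 ≥ 5 gives C(5,3) = 10; x_4 ≥ 5 gives C(5,3) = 10. Together 44.
No two caps can be exceeded simultaneously, so the pair terms are all 0.
By inclusion–exclusion the count is 120 − 44 + 0 = 76.

76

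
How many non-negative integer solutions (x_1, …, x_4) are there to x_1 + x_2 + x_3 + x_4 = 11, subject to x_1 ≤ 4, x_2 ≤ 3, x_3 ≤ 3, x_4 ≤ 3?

Without the upper bounds there are C(14,3) = 364 ways to split 11 among 4 variables.
Subtract solutions that violate a single cap (substitute x_i' = x_i − (cap_i+1)): x_1 ≥ 5 gives C(9,3) = 84; x_2 ≥ 4 gives C(10,3) = 120; x_3 ≥ 4 gives C(10,3) = 120; x_4 ≥ 4 gives C(10,3) = 120. Together 444.
Add back pairs where two caps are both exceeded: 10 + 10 + 10 + 20 + 20 + 20 = 90.
By inclusion–exclusion the count is 364 − 444 + 90 = 10.

10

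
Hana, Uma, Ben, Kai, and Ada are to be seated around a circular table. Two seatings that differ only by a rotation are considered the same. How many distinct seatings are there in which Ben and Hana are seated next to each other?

12

Glue Ben and Hana into a block (2 internal orders). Seating 4 units around a circle gives (3)! arrangements.
So 2 × (3)! = 2 × 6 = 12.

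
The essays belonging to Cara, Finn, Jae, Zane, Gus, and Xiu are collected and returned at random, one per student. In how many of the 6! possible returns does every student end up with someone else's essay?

This is the derangement count D_6: permutations of 6 items with no fixed point.
By inclusion–exclusion this is Σ_{j=0}^{6} (−1)^j C(6,j)·(6−j)!.
Computing: 720 − 720 + 360 − 120 + 30 − 6 + 1 = 265.

265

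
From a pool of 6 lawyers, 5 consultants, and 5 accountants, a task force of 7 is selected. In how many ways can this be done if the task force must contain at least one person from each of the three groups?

Total 7-person selections from all 16: C(16,7) = 11440.
Selections missing a whole group: no lawyers → C(10,7) = 120; no consultants → C(11,7) = 330; no accountants → C(11,7) = 330.
Add back selections omitting two groups (i.e. drawn from a single group): C(6,7) + C(5,7) + C(5,7) = 0.
By inclusion–exclusion: 11440 − 780 + 0 = 10660.

10660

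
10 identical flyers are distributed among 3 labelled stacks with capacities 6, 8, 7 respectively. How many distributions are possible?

47

By stars and bars, unrestricted non-negative solutions to x_1+…+x_3 = 10 number C(10+2,2) = 66.
Subtract solutions that violate a single cap (substitute x_i' = x_i − (cap_i+1)): x_1 ≥ 7 gives C(5,2) = 10; x_2 ≥ 9 gives C(3,2) = 3; x_3 ≥ 8 gives C(4,2) = 6. Together 19.
No two caps can be exceeded simultaneously, so the pair terms are all 0.
By inclusion–exclusion the count is 66 − 19 + 0 = 47.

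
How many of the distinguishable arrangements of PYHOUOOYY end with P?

1120

Fix P in the last position and arrange the remaining 8 letters.
Those 8 letters have O appearing 3 times and Y appearing 3 times, giving (8)!/(3!·3!) = 1120.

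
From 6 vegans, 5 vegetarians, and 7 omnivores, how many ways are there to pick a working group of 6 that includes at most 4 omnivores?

18326

Split by how many omnivores are chosen (0 through 4).
Sum: C(7,0)·C(11,6) + C(7,1)·C(11,5) + C(7,2)·C(11,4) + C(7,3)·C(11,3) + C(7,4)·C(11,2) = 462 + 3234 + 6930 + 5775 + 1925 = 18326.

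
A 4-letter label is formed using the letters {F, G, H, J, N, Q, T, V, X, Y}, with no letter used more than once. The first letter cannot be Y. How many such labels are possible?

The first letter has 10−1 = 9 choices (anything except Y).
The remaining 3 letters are filled from the other 9 symbols without repetition: 9 × 8 × 7 = 504.
Total: 9 × 504 = 4536.

4536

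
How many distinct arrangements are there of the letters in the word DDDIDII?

DDDIDII has 7 letters with D appearing 4 times and I appearing 3 times.
The number of distinct arrangements is 7!/(4!·3!) = 5040/144 = 35.

35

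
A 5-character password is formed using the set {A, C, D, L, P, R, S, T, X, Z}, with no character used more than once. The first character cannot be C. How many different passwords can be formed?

27216

The first character has 10−1 = 9 choices (anything except C).
The remaining 4 characters are filled from the other 9 symbols without repetition: 9 × 8 × 7 × 6 = 3024.
Total: 9 × 3024 = 27216.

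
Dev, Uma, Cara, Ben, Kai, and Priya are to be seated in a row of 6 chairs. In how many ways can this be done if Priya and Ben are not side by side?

480

Of the 6! = 720 arrangements, those with Priya and Ben adjacent number 2 × 5! = 240 (treat the pair as a block with 2 internal orders).
Complementary counting: 720 − 240 = 480.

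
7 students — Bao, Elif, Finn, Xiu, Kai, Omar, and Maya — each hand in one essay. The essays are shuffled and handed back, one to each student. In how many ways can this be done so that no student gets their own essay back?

1854

This is the derangement count D_7: permutations of 7 items with no fixed point.
By inclusion–exclusion this is Σ_{j=0}^{7} (−1)^j C(7,j)·(7−j)!.
Computing: 5040 − 5040 + 2520 − 840 + 210 − 42 + 7 − 1 = 1854.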